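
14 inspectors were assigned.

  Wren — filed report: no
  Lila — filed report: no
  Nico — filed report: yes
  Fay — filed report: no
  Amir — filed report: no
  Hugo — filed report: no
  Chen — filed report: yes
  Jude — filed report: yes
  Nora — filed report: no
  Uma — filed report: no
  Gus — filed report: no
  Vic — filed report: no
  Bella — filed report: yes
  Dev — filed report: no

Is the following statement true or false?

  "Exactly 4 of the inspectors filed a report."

'Exactly 4 of the inspectors filed a report' holds iff |A ∩ B| = 4.
A (the restrictor) = {Wren, Lila, Nico, Fay, Amir, Hugo, Chen, Jude, Nora, Uma, Gus, Vic, Bella, Dev}, |A| = 14.
A ∩ B = {Nico, Chen, Jude, Bella}, so |A ∩ B| = 4.
|A ∩ B| = 4, so the statement is true.

True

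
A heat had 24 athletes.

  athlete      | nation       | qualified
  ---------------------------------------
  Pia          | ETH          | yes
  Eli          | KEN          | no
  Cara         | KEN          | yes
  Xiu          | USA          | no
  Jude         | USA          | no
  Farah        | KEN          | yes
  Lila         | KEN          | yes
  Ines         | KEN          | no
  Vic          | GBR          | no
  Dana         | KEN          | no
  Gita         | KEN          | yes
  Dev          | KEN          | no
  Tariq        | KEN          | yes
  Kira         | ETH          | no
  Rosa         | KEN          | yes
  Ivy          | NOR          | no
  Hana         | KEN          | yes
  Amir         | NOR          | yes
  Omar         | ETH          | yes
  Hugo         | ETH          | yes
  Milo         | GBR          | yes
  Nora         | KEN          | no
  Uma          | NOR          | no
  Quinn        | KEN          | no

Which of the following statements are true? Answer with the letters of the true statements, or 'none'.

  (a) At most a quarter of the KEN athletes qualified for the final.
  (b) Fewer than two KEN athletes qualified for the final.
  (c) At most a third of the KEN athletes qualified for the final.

|A| = 13, |A ∩ B| = 7, |A ∖ B| = 6.
(a) |A ∩ B| / |A| ≤ 1/4: fails.
(b) |A ∩ B| < 2: fails.
(c) |A ∩ B| / |A| ≤ 1/3: fails.

none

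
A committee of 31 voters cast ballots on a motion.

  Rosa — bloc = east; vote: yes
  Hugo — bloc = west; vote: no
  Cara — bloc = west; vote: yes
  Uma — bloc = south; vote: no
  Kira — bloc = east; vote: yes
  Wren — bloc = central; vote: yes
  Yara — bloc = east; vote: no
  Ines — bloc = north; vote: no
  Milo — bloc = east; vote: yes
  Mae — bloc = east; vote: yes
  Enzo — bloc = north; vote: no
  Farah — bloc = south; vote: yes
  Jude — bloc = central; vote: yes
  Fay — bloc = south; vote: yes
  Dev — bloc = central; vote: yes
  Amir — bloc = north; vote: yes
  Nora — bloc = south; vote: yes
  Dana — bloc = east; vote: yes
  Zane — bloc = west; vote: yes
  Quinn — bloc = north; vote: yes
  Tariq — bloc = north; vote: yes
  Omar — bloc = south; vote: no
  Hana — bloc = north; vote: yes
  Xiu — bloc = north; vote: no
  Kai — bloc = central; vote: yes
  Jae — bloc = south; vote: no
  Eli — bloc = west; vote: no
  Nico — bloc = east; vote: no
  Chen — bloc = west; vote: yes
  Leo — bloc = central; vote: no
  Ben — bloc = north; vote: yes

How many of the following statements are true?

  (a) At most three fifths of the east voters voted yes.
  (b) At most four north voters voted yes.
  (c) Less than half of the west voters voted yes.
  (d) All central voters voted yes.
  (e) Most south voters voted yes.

(a) east: |A| = 7, |A ∩ B| = 5; needs |A ∩ B| / |A| ≤ 3/5 — false.
(b) north: |A| = 8, |A ∩ B| = 5; needs |A ∩ B| ≤ 4 — false.
(c) west: |A| = 5, |A ∩ B| = 3; needs |A ∩ B| < |A ∖ B| — false.
(d) central: |A| = 5, |A ∩ B| = 4; needs A ⊆ B, i.e. every element of A is in B (|A ∖ B| = 0) — false.
(e) south: |A| = 6, |A ∩ B| = 3; needs |A ∩ B| > |A ∖ B| — false.

0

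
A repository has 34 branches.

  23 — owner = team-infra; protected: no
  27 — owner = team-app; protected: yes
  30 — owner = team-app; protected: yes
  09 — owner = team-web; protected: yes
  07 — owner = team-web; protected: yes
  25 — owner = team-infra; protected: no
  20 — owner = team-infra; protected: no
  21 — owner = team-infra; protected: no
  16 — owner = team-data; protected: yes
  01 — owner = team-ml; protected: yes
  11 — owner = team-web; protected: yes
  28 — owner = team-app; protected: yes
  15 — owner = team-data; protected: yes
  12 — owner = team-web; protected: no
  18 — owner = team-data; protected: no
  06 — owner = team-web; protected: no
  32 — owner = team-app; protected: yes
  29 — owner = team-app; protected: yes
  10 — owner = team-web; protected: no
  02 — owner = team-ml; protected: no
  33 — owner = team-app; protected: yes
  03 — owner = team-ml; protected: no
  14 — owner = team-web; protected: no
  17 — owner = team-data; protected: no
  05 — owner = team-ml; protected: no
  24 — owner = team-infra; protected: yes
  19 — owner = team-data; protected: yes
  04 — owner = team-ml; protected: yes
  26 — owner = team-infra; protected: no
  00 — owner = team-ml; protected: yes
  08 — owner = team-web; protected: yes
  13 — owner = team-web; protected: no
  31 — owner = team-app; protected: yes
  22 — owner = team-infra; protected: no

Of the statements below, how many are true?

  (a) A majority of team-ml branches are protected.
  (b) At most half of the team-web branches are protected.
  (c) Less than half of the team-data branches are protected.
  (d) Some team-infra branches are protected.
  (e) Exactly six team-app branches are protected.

(a) team-ml: |A| = 6, |A ∩ B| = 3; needs |A ∩ B| > |A ∖ B| — false.
(b) team-web: |A| = 9, |A ∩ B| = 4; needs |A ∩ B| ≤ |A ∖ B| — true.
(c) team-data: |A| = 5, |A ∩ B| = 3; needs |A ∩ B| < |A ∖ B| — false.
(d) team-infra: |A| = 7, |A ∩ B| = 1; needs A ∩ B ≠ ∅ (|A ∩ B| ≥ 1) — true.
(e) team-app: |A| = 7, |A ∩ B| = 7; needs |A ∩ B| = 6 — false.

2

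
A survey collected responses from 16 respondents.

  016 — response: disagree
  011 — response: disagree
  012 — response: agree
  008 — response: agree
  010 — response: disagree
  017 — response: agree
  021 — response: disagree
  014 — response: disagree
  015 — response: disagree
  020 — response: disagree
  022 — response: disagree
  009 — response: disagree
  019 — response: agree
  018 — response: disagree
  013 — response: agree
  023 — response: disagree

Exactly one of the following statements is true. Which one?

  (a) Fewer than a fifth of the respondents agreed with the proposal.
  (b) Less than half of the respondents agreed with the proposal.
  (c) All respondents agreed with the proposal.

|A| = 16, |A ∩ B| = 5, |A ∖ B| = 11.
(a) requires |A ∩ B| / |A| < 1/5: false.
(b) requires |A ∩ B| < |A ∖ B|: true.
(c) requires A ⊆ B, i.e. every element of A is in B (|A ∖ B| = 0): false.

(b)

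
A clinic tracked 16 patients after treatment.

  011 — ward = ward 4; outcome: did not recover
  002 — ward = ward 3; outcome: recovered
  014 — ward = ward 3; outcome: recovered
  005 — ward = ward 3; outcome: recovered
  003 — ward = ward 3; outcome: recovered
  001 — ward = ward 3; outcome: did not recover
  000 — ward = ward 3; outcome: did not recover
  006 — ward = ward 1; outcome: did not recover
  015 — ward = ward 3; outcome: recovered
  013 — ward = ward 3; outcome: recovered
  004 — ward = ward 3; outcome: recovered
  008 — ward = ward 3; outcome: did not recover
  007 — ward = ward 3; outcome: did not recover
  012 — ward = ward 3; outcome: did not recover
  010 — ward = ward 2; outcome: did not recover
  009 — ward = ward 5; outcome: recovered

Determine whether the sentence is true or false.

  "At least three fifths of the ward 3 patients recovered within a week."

False

The determiner here denotes the relation: |A ∩ B| / |A| ≥ 3/5.
A (the restrictor) = {002, 014, 005, 003, 001, 000, 015, 013, 004, 008, 007, 012}, |A| = 12.
A ∩ B = {002, 014, 005, 003, 015, 013, 004}, so |A ∩ B| = 7.
A ∖ B = {001, 000, 008, 007, 012}, so |A ∖ B| = 5.
|A ∩ B|/|A| = 7/12, so the statement is false.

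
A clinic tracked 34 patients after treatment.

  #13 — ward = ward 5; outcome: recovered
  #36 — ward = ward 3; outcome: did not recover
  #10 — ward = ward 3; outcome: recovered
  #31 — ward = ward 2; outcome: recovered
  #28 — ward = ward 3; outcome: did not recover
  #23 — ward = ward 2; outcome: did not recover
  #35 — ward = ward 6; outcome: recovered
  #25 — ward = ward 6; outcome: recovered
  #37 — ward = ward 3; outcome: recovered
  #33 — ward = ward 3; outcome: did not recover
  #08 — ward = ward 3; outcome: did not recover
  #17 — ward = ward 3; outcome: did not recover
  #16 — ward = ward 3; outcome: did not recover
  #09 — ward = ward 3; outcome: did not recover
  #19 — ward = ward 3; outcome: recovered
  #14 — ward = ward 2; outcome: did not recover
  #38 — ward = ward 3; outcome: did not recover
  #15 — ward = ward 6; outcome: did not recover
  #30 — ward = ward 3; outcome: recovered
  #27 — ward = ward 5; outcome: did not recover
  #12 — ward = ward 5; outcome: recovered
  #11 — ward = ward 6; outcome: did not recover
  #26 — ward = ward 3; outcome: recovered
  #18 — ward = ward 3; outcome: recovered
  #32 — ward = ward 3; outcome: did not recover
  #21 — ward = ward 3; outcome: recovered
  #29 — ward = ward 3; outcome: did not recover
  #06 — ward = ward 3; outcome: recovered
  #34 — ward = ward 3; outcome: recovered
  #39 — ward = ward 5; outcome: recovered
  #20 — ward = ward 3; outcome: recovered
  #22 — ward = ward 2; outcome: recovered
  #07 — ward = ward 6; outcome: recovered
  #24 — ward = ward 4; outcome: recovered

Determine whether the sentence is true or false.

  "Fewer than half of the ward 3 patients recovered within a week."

False

The determiner here denotes the relation: |A ∩ B| < |A ∖ B|.
|A| = 20, |A ∩ B| = 10, |A ∖ B| = 10.
10 = 10, so the statement is false.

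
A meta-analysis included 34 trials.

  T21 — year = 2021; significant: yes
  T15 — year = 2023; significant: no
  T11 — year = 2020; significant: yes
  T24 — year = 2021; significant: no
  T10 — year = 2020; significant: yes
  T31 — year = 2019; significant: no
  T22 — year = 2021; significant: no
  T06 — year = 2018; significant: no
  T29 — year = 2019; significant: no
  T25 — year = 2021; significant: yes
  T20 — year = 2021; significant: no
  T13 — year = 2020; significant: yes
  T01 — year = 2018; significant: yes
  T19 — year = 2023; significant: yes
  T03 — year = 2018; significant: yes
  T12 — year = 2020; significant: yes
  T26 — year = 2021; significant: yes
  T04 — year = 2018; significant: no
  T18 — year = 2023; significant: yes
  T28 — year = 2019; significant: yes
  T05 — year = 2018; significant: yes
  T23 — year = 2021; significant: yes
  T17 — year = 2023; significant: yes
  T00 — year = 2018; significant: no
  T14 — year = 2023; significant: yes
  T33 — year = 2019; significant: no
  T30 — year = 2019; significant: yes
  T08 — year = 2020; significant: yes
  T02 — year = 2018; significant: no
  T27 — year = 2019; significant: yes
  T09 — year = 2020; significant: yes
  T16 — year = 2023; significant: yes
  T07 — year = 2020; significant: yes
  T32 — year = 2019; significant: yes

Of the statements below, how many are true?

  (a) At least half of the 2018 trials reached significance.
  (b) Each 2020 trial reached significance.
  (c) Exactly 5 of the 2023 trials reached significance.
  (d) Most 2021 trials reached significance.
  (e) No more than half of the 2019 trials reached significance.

3

(a) 2018: |A| = 7, |A ∩ B| = 3; needs |A ∩ B| ≥ |A ∖ B| — false.
(b) 2020: |A| = 7, |A ∩ B| = 7; needs A ⊆ B, i.e. every element of A is in B (|A ∖ B| = 0) — true.
(c) 2023: |A| = 6, |A ∩ B| = 5; needs |A ∩ B| = 5 — true.
(d) 2021: |A| = 7, |A ∩ B| = 4; needs |A ∩ B| > |A ∖ B| — true.
(e) 2019: |A| = 7, |A ∩ B| = 4; needs |A ∩ B| ≤ |A ∖ B| — false.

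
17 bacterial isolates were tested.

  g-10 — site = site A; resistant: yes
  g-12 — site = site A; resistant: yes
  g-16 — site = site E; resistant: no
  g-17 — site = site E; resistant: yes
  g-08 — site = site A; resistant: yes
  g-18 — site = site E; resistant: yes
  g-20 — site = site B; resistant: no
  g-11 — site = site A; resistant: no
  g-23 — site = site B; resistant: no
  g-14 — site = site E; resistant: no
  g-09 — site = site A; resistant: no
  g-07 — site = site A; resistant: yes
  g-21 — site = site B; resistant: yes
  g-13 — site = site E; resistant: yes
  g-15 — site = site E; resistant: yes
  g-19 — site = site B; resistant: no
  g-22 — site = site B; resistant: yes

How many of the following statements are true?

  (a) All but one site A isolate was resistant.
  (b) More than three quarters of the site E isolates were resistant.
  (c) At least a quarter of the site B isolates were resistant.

1

(a) site A: |A| = 6, |A ∩ B| = 4; needs |A ∖ B| = 1 — false.
(b) site E: |A| = 6, |A ∩ B| = 4; needs |A ∩ B| / |A| > 3/4 — false.
(c) site B: |A| = 5, |A ∩ B| = 2; needs |A ∩ B| / |A| ≥ 1/4 — true.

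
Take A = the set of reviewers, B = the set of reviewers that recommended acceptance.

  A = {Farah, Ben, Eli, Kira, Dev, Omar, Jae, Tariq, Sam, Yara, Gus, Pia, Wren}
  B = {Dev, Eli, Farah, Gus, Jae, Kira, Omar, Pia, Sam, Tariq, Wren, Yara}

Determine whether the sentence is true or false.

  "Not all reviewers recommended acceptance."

The determiner here denotes the relation: A ⊄ B (|A ∖ B| ≥ 1).
A (the restrictor) = {Farah, Ben, Eli, Kira, Dev, Omar, Jae, Tariq, Sam, Yara, Gus, Pia, Wren}, |A| = 13.
A ∖ B = {Ben}, so |A ∖ B| = 1.
So the statement is true.

True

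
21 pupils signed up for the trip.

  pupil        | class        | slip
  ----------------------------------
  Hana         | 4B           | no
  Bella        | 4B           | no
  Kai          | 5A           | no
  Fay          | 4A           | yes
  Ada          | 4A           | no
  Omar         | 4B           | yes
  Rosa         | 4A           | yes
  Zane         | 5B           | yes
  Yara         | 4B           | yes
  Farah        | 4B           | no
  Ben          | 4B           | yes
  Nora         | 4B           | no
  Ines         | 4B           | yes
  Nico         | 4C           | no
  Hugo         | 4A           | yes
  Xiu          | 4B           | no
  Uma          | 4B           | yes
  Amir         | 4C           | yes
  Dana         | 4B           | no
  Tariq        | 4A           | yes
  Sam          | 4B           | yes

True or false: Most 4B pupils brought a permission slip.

False

The determiner here denotes the relation: |A ∩ B| > |A ∖ B|.
A (the restrictor) = {Hana, Bella, Omar, Yara, Farah, Ben, Nora, Ines, Xiu, Uma, Dana, Sam}, |A| = 12.
A ∩ B = {Omar, Yara, Ben, Ines, Uma, Sam}, so |A ∩ B| = 6.
A ∖ B = {Hana, Bella, Farah, Nora, Xiu, Dana}, so |A ∖ B| = 6.
6 = 6, so the statement is false.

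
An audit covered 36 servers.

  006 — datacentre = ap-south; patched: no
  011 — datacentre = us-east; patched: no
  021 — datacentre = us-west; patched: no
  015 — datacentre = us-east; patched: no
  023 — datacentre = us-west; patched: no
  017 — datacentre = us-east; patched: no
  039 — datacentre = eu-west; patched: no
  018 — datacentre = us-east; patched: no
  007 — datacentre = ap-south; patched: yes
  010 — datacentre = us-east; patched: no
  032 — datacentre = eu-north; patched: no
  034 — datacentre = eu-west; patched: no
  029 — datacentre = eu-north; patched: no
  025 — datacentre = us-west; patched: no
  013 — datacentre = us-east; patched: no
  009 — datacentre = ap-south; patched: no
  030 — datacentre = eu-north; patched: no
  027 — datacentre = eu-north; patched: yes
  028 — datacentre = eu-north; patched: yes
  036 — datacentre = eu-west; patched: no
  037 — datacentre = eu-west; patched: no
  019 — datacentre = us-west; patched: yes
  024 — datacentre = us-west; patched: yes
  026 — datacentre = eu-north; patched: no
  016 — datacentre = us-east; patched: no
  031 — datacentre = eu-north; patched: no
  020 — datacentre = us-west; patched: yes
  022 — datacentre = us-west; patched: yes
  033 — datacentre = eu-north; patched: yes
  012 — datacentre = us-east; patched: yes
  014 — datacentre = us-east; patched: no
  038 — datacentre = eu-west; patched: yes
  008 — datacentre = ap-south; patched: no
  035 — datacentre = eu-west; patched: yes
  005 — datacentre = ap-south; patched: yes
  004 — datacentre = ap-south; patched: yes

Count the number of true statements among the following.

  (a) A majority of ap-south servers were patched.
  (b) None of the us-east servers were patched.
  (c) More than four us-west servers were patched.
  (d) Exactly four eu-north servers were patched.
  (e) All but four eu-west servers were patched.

(a) ap-south: |A| = 6, |A ∩ B| = 3; needs |A ∩ B| > |A ∖ B| — false.
(b) us-east: |A| = 9, |A ∩ B| = 1; needs A ∩ B = ∅ (|A ∩ B| = 0) — false.
(c) us-west: |A| = 7, |A ∩ B| = 4; needs |A ∩ B| > 4 — false.
(d) eu-north: |A| = 8, |A ∩ B| = 3; needs |A ∩ B| = 4 — false.
(e) eu-west: |A| = 6, |A ∩ B| = 2; needs |A ∖ B| = 4 — true.

1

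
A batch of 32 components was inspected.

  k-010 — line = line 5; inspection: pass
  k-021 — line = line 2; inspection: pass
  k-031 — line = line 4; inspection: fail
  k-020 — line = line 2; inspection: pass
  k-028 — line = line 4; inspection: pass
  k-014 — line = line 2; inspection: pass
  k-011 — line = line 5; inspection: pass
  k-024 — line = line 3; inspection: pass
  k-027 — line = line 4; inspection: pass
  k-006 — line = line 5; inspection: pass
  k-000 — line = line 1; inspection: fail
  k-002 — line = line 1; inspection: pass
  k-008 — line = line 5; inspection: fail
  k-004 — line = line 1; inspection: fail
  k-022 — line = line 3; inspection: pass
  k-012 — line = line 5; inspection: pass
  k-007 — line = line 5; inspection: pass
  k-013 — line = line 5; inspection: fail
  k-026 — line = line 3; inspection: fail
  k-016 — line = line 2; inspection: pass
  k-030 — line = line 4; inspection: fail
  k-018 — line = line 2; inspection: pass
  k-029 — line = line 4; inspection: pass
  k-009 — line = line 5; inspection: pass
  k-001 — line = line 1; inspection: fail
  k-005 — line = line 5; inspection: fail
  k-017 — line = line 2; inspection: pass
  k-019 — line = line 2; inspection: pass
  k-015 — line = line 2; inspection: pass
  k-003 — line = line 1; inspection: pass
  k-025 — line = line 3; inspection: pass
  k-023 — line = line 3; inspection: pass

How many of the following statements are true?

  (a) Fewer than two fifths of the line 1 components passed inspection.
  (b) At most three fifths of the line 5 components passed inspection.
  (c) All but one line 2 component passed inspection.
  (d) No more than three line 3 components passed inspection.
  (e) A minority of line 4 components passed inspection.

(a) line 1: |A| = 5, |A ∩ B| = 2; needs |A ∩ B| / |A| < 2/5 — false.
(b) line 5: |A| = 9, |A ∩ B| = 6; needs |A ∩ B| / |A| ≤ 3/5 — false.
(c) line 2: |A| = 8, |A ∩ B| = 8; needs |A ∖ B| = 1 — false.
(d) line 3: |A| = 5, |A ∩ B| = 4; needs |A ∩ B| ≤ 3 — false.
(e) line 4: |A| = 5, |A ∩ B| = 3; needs |A ∩ B| < |A ∖ B| — false.

0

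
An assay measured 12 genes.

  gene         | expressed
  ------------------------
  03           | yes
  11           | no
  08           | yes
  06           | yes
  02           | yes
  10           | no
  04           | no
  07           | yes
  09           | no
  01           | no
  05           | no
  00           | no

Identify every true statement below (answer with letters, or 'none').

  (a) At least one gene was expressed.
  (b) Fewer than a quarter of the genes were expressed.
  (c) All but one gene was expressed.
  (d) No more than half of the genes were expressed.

|A| = 12, |A ∩ B| = 5, |A ∖ B| = 7.
(a) A ∩ B ≠ ∅ (|A ∩ B| ≥ 1): holds.
(b) |A ∩ B| / |A| < 1/4: fails.
(c) |A ∖ B| = 1: fails.
(d) |A ∩ B| ≤ |A ∖ B|: holds.

(a), (d)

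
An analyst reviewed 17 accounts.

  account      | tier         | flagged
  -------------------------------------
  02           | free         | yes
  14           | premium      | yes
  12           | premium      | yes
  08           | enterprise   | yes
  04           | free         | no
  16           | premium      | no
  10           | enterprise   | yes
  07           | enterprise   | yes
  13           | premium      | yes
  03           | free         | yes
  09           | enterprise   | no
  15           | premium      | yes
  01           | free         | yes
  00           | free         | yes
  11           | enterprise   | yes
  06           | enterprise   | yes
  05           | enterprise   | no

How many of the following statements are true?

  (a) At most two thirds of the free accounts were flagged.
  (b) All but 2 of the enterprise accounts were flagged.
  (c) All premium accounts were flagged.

(a) free: |A| = 5, |A ∩ B| = 4; needs |A ∩ B| / |A| ≤ 2/3 — false.
(b) enterprise: |A| = 7, |A ∩ B| = 5; needs |A ∖ B| = 2 — true.
(c) premium: |A| = 5, |A ∩ B| = 4; needs A ⊆ B, i.e. every element of A is in B (|A ∖ B| = 0) — false.

1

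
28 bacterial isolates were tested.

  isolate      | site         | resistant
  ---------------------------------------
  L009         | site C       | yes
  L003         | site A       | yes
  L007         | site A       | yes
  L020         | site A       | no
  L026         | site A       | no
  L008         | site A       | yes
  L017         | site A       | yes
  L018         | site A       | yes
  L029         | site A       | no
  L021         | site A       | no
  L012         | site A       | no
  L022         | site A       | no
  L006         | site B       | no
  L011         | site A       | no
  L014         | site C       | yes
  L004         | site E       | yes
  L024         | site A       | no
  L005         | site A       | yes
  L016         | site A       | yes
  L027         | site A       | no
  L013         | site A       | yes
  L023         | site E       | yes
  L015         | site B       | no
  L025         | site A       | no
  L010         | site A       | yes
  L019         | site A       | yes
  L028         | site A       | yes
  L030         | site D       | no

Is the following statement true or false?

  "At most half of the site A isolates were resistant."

Truth condition: |A ∩ B| ≤ |A ∖ B|.
|A| = 21, |A ∩ B| = 11, |A ∖ B| = 10.
11 > 10, so the statement is false.

False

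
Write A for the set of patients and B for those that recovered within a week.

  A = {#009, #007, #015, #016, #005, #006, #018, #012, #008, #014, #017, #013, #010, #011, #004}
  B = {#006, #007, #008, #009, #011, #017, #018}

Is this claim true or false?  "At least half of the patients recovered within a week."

'At least half of the patients recovered within a week' holds iff |A ∩ B| ≥ |A ∖ B|.
|A| = 15, |A ∩ B| = 7, |A ∖ B| = 8.
7 < 8, so the statement is false.

False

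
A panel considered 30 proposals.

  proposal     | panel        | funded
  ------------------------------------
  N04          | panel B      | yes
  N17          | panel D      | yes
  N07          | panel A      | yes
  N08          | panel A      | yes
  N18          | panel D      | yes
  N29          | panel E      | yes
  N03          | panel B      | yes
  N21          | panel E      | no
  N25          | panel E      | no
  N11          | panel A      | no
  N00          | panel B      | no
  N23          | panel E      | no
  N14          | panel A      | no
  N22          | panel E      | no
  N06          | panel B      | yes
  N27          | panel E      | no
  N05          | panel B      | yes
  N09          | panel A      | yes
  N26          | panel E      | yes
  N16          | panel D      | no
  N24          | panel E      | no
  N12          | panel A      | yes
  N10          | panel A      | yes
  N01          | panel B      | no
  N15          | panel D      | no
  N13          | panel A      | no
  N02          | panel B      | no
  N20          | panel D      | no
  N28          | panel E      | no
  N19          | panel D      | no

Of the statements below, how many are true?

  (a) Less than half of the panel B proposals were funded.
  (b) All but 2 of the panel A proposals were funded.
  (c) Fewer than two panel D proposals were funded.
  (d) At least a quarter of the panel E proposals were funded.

0

(a) panel B: |A| = 7, |A ∩ B| = 4; needs |A ∩ B| < |A ∖ B| — false.
(b) panel A: |A| = 8, |A ∩ B| = 5; needs |A ∖ B| = 2 — false.
(c) panel D: |A| = 6, |A ∩ B| = 2; needs |A ∩ B| < 2 — false.
(d) panel E: |A| = 9, |A ∩ B| = 2; needs |A ∩ B| / |A| ≥ 1/4 — false.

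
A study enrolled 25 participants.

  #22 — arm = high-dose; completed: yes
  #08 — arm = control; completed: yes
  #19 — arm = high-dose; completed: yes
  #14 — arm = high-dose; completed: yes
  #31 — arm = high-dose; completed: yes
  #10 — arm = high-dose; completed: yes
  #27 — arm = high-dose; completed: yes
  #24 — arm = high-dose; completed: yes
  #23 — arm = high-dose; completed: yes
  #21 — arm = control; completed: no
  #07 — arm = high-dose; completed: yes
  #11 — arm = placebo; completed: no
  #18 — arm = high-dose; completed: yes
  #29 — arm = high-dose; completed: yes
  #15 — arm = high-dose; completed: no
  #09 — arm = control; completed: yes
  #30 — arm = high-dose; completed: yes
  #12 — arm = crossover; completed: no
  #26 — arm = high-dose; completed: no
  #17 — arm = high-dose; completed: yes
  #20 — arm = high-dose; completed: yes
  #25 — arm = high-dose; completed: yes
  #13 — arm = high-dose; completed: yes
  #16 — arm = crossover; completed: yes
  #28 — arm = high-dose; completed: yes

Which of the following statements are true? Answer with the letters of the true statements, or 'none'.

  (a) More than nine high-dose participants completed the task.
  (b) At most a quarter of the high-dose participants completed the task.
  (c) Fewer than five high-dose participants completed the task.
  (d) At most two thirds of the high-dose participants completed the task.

(a)

|A| = 19, |A ∩ B| = 17, |A ∖ B| = 2.
(a) |A ∩ B| > 9: holds.
(b) |A ∩ B| / |A| ≤ 1/4: fails.
(c) |A ∩ B| < 5: fails.
(d) |A ∩ B| / |A| ≤ 2/3: fails.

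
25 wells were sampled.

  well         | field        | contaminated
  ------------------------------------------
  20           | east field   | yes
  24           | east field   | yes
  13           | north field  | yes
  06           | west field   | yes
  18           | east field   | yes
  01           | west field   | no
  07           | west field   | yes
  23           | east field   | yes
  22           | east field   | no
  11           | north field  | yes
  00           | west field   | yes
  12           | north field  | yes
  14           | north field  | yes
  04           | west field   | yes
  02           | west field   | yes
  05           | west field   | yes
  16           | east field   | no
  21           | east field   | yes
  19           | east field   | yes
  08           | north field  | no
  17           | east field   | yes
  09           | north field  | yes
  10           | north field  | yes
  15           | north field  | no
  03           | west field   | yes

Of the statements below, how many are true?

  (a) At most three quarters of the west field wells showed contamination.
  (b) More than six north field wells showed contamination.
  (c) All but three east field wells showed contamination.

0

(a) west field: |A| = 8, |A ∩ B| = 7; needs |A ∩ B| / |A| ≤ 3/4 — false.
(b) north field: |A| = 8, |A ∩ B| = 6; needs |A ∩ B| > 6 — false.
(c) east field: |A| = 9, |A ∩ B| = 7; needs |A ∖ B| = 3 — false.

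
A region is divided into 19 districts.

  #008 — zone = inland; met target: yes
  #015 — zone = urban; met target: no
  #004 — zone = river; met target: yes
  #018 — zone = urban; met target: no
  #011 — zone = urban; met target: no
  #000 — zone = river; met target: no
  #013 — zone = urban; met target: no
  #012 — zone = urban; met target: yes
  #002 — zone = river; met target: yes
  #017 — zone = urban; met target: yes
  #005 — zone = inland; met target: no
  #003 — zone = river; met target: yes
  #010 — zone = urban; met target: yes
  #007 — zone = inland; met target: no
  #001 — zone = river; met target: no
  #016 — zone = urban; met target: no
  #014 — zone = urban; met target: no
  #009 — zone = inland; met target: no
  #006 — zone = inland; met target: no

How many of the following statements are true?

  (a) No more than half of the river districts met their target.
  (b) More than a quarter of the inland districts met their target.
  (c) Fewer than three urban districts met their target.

0

(a) river: |A| = 5, |A ∩ B| = 3; needs |A ∩ B| ≤ |A ∖ B| — false.
(b) inland: |A| = 5, |A ∩ B| = 1; needs |A ∩ B| / |A| > 1/4 — false.
(c) urban: |A| = 9, |A ∩ B| = 3; needs |A ∩ B| < 3 — false.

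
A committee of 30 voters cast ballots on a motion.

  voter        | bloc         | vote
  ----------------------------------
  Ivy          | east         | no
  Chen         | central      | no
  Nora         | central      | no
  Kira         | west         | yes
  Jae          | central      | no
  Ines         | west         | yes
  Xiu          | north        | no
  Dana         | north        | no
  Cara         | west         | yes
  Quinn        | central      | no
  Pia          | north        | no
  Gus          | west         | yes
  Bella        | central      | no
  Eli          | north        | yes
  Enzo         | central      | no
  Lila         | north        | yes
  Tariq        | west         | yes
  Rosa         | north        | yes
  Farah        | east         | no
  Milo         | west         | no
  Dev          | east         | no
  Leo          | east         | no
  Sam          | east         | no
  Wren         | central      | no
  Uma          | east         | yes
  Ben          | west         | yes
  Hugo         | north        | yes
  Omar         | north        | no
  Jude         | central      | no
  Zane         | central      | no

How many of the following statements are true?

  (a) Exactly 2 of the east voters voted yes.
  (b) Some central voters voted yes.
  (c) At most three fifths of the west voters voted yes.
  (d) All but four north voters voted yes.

(a) east: |A| = 6, |A ∩ B| = 1; needs |A ∩ B| = 2 — false.
(b) central: |A| = 9, |A ∩ B| = 0; needs A ∩ B ≠ ∅ (|A ∩ B| ≥ 1) — false.
(c) west: |A| = 7, |A ∩ B| = 6; needs |A ∩ B| / |A| ≤ 3/5 — false.
(d) north: |A| = 8, |A ∩ B| = 4; needs |A ∖ B| = 4 — true.

1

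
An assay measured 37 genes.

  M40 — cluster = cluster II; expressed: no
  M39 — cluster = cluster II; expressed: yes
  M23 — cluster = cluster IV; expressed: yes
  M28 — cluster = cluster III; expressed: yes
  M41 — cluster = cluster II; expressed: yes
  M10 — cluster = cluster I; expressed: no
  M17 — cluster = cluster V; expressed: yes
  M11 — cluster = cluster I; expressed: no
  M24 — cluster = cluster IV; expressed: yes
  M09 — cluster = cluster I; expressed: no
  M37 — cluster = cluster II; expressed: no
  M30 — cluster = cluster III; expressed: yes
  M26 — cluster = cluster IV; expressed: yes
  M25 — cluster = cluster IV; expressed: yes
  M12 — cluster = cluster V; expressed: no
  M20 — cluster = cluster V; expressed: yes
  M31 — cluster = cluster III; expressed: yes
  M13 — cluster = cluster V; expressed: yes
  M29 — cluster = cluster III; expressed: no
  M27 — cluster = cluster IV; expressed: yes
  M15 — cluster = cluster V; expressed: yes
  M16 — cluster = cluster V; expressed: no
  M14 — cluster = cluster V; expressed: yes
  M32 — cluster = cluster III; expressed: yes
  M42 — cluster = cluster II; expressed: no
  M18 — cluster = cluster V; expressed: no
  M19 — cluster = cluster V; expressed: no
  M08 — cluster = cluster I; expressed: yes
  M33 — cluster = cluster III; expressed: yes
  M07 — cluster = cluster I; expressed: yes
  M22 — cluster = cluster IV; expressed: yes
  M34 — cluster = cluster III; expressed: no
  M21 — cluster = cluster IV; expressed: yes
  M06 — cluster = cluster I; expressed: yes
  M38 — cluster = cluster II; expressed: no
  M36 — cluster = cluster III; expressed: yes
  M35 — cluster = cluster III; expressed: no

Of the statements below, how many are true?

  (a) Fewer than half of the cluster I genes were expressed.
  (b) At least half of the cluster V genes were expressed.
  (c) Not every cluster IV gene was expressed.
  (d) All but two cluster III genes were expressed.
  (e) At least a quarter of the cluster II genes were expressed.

2

(a) cluster I: |A| = 6, |A ∩ B| = 3; needs |A ∩ B| < |A ∖ B| — false.
(b) cluster V: |A| = 9, |A ∩ B| = 5; needs |A ∩ B| ≥ |A ∖ B| — true.
(c) cluster IV: |A| = 7, |A ∩ B| = 7; needs A ⊄ B (|A ∖ B| ≥ 1) — false.
(d) cluster III: |A| = 9, |A ∩ B| = 6; needs |A ∖ B| = 2 — false.
(e) cluster II: |A| = 6, |A ∩ B| = 2; needs |A ∩ B| / |A| ≥ 1/4 — true.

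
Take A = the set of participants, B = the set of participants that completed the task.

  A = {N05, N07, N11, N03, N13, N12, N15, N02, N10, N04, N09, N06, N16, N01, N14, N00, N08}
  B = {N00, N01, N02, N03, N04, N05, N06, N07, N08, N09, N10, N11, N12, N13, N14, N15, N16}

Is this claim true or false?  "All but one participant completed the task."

False

Truth condition: |A ∖ B| = 1.
|A| = 17, |A ∩ B| = 17, |A ∖ B| = 0.
|A ∖ B| = 0, so the statement is false.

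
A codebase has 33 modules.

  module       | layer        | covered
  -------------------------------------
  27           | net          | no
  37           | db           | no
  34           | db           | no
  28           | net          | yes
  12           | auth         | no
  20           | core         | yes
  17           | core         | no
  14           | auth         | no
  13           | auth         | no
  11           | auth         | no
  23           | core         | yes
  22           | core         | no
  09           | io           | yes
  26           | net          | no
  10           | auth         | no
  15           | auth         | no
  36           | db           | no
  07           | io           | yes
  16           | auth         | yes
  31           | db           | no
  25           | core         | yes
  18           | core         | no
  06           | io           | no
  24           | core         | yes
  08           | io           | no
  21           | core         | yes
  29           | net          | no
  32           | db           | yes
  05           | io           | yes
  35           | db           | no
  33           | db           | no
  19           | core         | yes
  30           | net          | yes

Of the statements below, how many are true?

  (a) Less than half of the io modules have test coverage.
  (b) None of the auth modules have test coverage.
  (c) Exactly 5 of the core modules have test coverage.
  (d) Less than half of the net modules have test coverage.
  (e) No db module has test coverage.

(a) io: |A| = 5, |A ∩ B| = 3; needs |A ∩ B| < |A ∖ B| — false.
(b) auth: |A| = 7, |A ∩ B| = 1; needs A ∩ B = ∅ (|A ∩ B| = 0) — false.
(c) core: |A| = 9, |A ∩ B| = 6; needs |A ∩ B| = 5 — false.
(d) net: |A| = 5, |A ∩ B| = 2; needs |A ∩ B| < |A ∖ B| — true.
(e) db: |A| = 7, |A ∩ B| = 1; needs A ∩ B = ∅ (|A ∩ B| = 0) — false.

1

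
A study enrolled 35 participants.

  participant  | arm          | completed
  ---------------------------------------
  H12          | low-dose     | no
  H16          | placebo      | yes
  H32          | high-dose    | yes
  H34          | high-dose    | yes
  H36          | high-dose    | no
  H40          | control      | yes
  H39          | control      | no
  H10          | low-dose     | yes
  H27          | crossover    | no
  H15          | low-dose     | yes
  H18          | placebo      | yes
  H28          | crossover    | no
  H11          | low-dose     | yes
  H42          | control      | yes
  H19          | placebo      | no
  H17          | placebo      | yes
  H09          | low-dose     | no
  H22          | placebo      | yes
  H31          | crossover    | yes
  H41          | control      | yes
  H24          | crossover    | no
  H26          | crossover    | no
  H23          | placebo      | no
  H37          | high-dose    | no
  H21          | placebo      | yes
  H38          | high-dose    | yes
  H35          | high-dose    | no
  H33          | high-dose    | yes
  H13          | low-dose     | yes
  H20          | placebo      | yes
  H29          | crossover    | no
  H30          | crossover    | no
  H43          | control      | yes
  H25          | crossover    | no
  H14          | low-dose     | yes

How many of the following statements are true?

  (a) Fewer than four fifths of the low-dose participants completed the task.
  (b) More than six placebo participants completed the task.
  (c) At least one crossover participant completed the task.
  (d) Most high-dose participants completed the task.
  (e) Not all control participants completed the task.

(a) low-dose: |A| = 7, |A ∩ B| = 5; needs |A ∩ B| / |A| < 4/5 — true.
(b) placebo: |A| = 8, |A ∩ B| = 6; needs |A ∩ B| > 6 — false.
(c) crossover: |A| = 8, |A ∩ B| = 1; needs A ∩ B ≠ ∅ (|A ∩ B| ≥ 1) — true.
(d) high-dose: |A| = 7, |A ∩ B| = 4; needs |A ∩ B| > |A ∖ B| — true.
(e) control: |A| = 5, |A ∩ B| = 4; needs A ⊄ B (|A ∖ B| ≥ 1) — true.

4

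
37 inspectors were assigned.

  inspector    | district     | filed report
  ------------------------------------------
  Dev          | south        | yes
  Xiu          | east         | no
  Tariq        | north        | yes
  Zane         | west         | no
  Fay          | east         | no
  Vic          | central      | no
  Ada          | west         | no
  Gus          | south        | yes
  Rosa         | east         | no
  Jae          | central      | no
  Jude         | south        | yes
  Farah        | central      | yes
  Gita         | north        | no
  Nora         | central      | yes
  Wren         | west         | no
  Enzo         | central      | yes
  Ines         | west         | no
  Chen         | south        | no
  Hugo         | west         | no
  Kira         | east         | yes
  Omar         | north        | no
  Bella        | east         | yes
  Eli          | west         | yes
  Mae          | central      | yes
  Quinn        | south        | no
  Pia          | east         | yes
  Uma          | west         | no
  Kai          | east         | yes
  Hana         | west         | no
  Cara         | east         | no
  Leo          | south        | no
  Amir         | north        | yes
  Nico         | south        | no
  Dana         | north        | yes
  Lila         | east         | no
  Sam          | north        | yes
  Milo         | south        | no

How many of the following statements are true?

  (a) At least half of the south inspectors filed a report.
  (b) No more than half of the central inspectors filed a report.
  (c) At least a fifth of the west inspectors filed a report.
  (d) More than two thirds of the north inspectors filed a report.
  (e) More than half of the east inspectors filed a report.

(a) south: |A| = 8, |A ∩ B| = 3; needs |A ∩ B| ≥ |A ∖ B| — false.
(b) central: |A| = 6, |A ∩ B| = 4; needs |A ∩ B| ≤ |A ∖ B| — false.
(c) west: |A| = 8, |A ∩ B| = 1; needs |A ∩ B| / |A| ≥ 1/5 — false.
(d) north: |A| = 6, |A ∩ B| = 4; needs |A ∩ B| / |A| > 2/3 — false.
(e) east: |A| = 9, |A ∩ B| = 4; needs |A ∩ B| > |A ∖ B| — false.

0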